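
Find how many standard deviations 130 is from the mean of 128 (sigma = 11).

0.1818

Step 1: Recall the z-score formula: z = (x - mu) / sigma
Step 2: Substitute values: z = (130 - 128) / 11
Step 3: z = 2 / 11 = 0.1818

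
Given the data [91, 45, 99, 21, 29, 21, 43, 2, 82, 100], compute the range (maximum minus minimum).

98

Step 1: Identify the maximum value: max = 100
Step 2: Identify the minimum value: min = 2
Step 3: Range = max - min = 100 - 2 = 98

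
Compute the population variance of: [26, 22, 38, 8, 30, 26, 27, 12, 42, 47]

136.16

Step 1: Compute the mean: (26 + 22 + 38 + 8 + 30 + 26 + 27 + 12 + 42 + 47) / 10 = 27.8
Step 2: Compute squared deviations from the mean:
  (26 - 27.8)^2 = 3.24
  (22 - 27.8)^2 = 33.64
  (38 - 27.8)^2 = 104.04
  (8 - 27.8)^2 = 392.04
  (30 - 27.8)^2 = 4.84
  (26 - 27.8)^2 = 3.24
  (27 - 27.8)^2 = 0.64
  (12 - 27.8)^2 = 249.64
  (42 - 27.8)^2 = 201.64
  (47 - 27.8)^2 = 368.64
Step 3: Sum of squared deviations = 1361.6
Step 4: Population variance = 1361.6 / 10 = 136.16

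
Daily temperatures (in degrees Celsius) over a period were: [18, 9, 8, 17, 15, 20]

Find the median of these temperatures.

16

Step 1: Sort the data in ascending order: [8, 9, 15, 17, 18, 20]
Step 2: The number of values is n = 6.
Step 3: Since n is even, the median is the average of positions 3 and 4:
  Median = (15 + 17) / 2 = 16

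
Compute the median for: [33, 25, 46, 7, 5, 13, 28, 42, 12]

25

Step 1: Sort the data in ascending order: [5, 7, 12, 13, 25, 28, 33, 42, 46]
Step 2: The number of values is n = 9.
Step 3: Since n is odd, the median is the middle value at position 5: 25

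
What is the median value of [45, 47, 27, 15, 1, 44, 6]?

27

Step 1: Sort the data in ascending order: [1, 6, 15, 27, 44, 45, 47]
Step 2: The number of values is n = 7.
Step 3: Since n is odd, the median is the middle value at position 4: 27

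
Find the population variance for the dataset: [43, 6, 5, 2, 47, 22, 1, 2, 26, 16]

265.4

Step 1: Compute the mean: (43 + 6 + 5 + 2 + 47 + 22 + 1 + 2 + 26 + 16) / 10 = 17
Step 2: Compute squared deviations from the mean:
  (43 - 17)^2 = 676
  (6 - 17)^2 = 121
  (5 - 17)^2 = 144
  (2 - 17)^2 = 225
  (47 - 17)^2 = 900
  (22 - 17)^2 = 25
  (1 - 17)^2 = 256
  (2 - 17)^2 = 225
  (26 - 17)^2 = 81
  (16 - 17)^2 = 1
Step 3: Sum of squared deviations = 2654
Step 4: Population variance = 2654 / 10 = 265.4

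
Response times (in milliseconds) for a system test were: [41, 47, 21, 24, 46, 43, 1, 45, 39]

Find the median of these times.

41

Step 1: Sort the data in ascending order: [1, 21, 24, 39, 41, 43, 45, 46, 47]
Step 2: The number of values is n = 9.
Step 3: Since n is odd, the median is the middle value at position 5: 41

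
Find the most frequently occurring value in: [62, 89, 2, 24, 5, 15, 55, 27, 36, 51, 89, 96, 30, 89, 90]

89

Step 1: Count the frequency of each value:
  2: appears 1 time(s)
  5: appears 1 time(s)
  15: appears 1 time(s)
  24: appears 1 time(s)
  27: appears 1 time(s)
  30: appears 1 time(s)
  36: appears 1 time(s)
  51: appears 1 time(s)
  55: appears 1 time(s)
  62: appears 1 time(s)
  89: appears 3 time(s)
  90: appears 1 time(s)
  96: appears 1 time(s)
Step 2: The value 89 appears most frequently (3 times).
Step 3: Mode = 89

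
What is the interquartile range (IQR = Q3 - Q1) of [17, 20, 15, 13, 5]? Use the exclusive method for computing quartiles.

9.5

Step 1: Sort the data: [5, 13, 15, 17, 20]
Step 2: n = 5
Step 3: Using the exclusive quartile method:
  Q1 = 9
  Q2 (median) = 15
  Q3 = 18.5
  IQR = Q3 - Q1 = 18.5 - 9 = 9.5
Step 4: IQR = 9.5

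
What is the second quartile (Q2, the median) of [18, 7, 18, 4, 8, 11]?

9.5

Step 1: Sort the data: [4, 7, 8, 11, 18, 18]
Step 2: n = 6
Step 3: Q2 is the median. Since n is even, it is the average of the values at positions 3 and 4:
  Q2 = (8 + 11) / 2 = 9.5
Step 4: Q2 = 9.5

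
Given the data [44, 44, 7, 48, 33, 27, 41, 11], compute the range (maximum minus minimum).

41

Step 1: Identify the maximum value: max = 48
Step 2: Identify the minimum value: min = 7
Step 3: Range = max - min = 48 - 7 = 41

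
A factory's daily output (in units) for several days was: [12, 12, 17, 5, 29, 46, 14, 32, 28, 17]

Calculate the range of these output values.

41

Step 1: Identify the maximum value: max = 46
Step 2: Identify the minimum value: min = 5
Step 3: Range = max - min = 46 - 5 = 41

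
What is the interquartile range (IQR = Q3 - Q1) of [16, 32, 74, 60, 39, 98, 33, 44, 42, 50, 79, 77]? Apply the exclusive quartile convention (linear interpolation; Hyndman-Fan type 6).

41.75

Step 1: Sort the data: [16, 32, 33, 39, 42, 44, 50, 60, 74, 77, 79, 98]
Step 2: n = 12
Step 3: Using the exclusive quartile method:
  Q1 = 34.5
  Q2 (median) = 47
  Q3 = 76.25
  IQR = Q3 - Q1 = 76.25 - 34.5 = 41.75
Step 4: IQR = 41.75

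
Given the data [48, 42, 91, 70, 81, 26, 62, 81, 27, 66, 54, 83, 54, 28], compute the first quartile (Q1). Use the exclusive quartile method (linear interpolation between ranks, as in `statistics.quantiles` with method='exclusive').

38.5

Step 1: Sort the data: [26, 27, 28, 42, 48, 54, 54, 62, 66, 70, 81, 81, 83, 91]
Step 2: n = 14
Step 3: Using the exclusive quartile method:
  Q1 = 38.5
  Q2 (median) = 58
  Q3 = 81
  IQR = Q3 - Q1 = 81 - 38.5 = 42.5
Step 4: Q1 = 38.5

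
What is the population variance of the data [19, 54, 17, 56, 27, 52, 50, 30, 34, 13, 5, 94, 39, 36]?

483.9592

Step 1: Compute the mean: (19 + 54 + 17 + 56 + 27 + 52 + 50 + 30 + 34 + 13 + 5 + 94 + 39 + 36) / 14 = 37.5714
Step 2: Compute squared deviations from the mean:
  (19 - 37.5714)^2 = 344.898
  (54 - 37.5714)^2 = 269.898
  (17 - 37.5714)^2 = 423.1837
  (56 - 37.5714)^2 = 339.6122
  (27 - 37.5714)^2 = 111.7551
  (52 - 37.5714)^2 = 208.1837
  (50 - 37.5714)^2 = 154.4694
  (30 - 37.5714)^2 = 57.3265
  (34 - 37.5714)^2 = 12.7551
  (13 - 37.5714)^2 = 603.7551
  (5 - 37.5714)^2 = 1060.898
  (94 - 37.5714)^2 = 3184.1837
  (39 - 37.5714)^2 = 2.0408
  (36 - 37.5714)^2 = 2.4694
Step 3: Sum of squared deviations = 6775.4286
Step 4: Population variance = 6775.4286 / 14 = 483.9592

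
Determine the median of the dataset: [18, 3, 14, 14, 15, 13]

14

Step 1: Sort the data in ascending order: [3, 13, 14, 14, 15, 18]
Step 2: The number of values is n = 6.
Step 3: Since n is even, the median is the average of positions 3 and 4:
  Median = (14 + 14) / 2 = 14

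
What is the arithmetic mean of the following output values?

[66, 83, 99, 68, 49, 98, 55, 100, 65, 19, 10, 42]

62.8333

Step 1: Sum all values: 66 + 83 + 99 + 68 + 49 + 98 + 55 + 100 + 65 + 19 + 10 + 42 = 754
Step 2: Count the number of values: n = 12
Step 3: Mean = sum / n = 754 / 12 = 62.8333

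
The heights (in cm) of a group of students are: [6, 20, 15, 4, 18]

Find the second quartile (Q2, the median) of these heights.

15

Step 1: Sort the data: [4, 6, 15, 18, 20]
Step 2: n = 5
Step 3: Q2 is the median. Since n is odd, it is the middle value at position 3: 15
Step 4: Q2 = 15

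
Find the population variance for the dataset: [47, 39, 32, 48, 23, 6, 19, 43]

197.1094

Step 1: Compute the mean: (47 + 39 + 32 + 48 + 23 + 6 + 19 + 43) / 8 = 32.125
Step 2: Compute squared deviations from the mean:
  (47 - 32.125)^2 = 221.2656
  (39 - 32.125)^2 = 47.2656
  (32 - 32.125)^2 = 0.0156
  (48 - 32.125)^2 = 252.0156
  (23 - 32.125)^2 = 83.2656
  (6 - 32.125)^2 = 682.5156
  (19 - 32.125)^2 = 172.2656
  (43 - 32.125)^2 = 118.2656
Step 3: Sum of squared deviations = 1576.875
Step 4: Population variance = 1576.875 / 8 = 197.1094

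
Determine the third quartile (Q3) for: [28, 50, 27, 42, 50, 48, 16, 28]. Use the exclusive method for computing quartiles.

49.5

Step 1: Sort the data: [16, 27, 28, 28, 42, 48, 50, 50]
Step 2: n = 8
Step 3: Using the exclusive quartile method:
  Q1 = 27.25
  Q2 (median) = 35
  Q3 = 49.5
  IQR = Q3 - Q1 = 49.5 - 27.25 = 22.25
Step 4: Q3 = 49.5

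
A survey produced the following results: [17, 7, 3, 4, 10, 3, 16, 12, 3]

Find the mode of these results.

3

Step 1: Count the frequency of each value:
  3: appears 3 time(s)
  4: appears 1 time(s)
  7: appears 1 time(s)
  10: appears 1 time(s)
  12: appears 1 time(s)
  16: appears 1 time(s)
  17: appears 1 time(s)
Step 2: The value 3 appears most frequently (3 times).
Step 3: Mode = 3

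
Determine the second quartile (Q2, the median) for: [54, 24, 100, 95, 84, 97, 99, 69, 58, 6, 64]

69

Step 1: Sort the data: [6, 24, 54, 58, 64, 69, 84, 95, 97, 99, 100]
Step 2: n = 11
Step 3: Q2 is the median. Since n is odd, it is the middle value at position 6: 69
Step 4: Q2 = 69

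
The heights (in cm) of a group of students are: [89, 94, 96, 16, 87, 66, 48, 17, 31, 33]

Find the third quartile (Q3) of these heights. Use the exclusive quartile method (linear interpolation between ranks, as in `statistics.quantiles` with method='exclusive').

90.25

Step 1: Sort the data: [16, 17, 31, 33, 48, 66, 87, 89, 94, 96]
Step 2: n = 10
Step 3: Using the exclusive quartile method:
  Q1 = 27.5
  Q2 (median) = 57
  Q3 = 90.25
  IQR = Q3 - Q1 = 90.25 - 27.5 = 62.75
Step 4: Q3 = 90.25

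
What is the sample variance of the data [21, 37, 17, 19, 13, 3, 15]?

105.1429

Step 1: Compute the mean: (21 + 37 + 17 + 19 + 13 + 3 + 15) / 7 = 17.8571
Step 2: Compute squared deviations from the mean:
  (21 - 17.8571)^2 = 9.8776
  (37 - 17.8571)^2 = 366.449
  (17 - 17.8571)^2 = 0.7347
  (19 - 17.8571)^2 = 1.3061
  (13 - 17.8571)^2 = 23.5918
  (3 - 17.8571)^2 = 220.7347
  (15 - 17.8571)^2 = 8.1633
Step 3: Sum of squared deviations = 630.8571
Step 4: Sample variance = 630.8571 / 6 = 105.1429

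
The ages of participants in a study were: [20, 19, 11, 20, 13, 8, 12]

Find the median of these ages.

13

Step 1: Sort the data in ascending order: [8, 11, 12, 13, 19, 20, 20]
Step 2: The number of values is n = 7.
Step 3: Since n is odd, the median is the middle value at position 4: 13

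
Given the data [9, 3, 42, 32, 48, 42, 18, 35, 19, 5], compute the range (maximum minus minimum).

45

Step 1: Identify the maximum value: max = 48
Step 2: Identify the minimum value: min = 3
Step 3: Range = max - min = 48 - 3 = 45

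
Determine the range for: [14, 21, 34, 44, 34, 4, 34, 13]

40

Step 1: Identify the maximum value: max = 44
Step 2: Identify the minimum value: min = 4
Step 3: Range = max - min = 44 - 4 = 40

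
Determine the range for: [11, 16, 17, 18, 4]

14

Step 1: Identify the maximum value: max = 18
Step 2: Identify the minimum value: min = 4
Step 3: Range = max - min = 18 - 4 = 14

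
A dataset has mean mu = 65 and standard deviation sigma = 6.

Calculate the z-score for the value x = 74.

1.5

Step 1: Recall the z-score formula: z = (x - mu) / sigma
Step 2: Substitute values: z = (74 - 65) / 6
Step 3: z = 9 / 6 = 1.5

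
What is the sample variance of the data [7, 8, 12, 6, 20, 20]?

40.9667

Step 1: Compute the mean: (7 + 8 + 12 + 6 + 20 + 20) / 6 = 12.1667
Step 2: Compute squared deviations from the mean:
  (7 - 12.1667)^2 = 26.6944
  (8 - 12.1667)^2 = 17.3611
  (12 - 12.1667)^2 = 0.0278
  (6 - 12.1667)^2 = 38.0278
  (20 - 12.1667)^2 = 61.3611
  (20 - 12.1667)^2 = 61.3611
Step 3: Sum of squared deviations = 204.8333
Step 4: Sample variance = 204.8333 / 5 = 40.9667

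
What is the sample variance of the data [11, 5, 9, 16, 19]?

31

Step 1: Compute the mean: (11 + 5 + 9 + 16 + 19) / 5 = 12
Step 2: Compute squared deviations from the mean:
  (11 - 12)^2 = 1
  (5 - 12)^2 = 49
  (9 - 12)^2 = 9
  (16 - 12)^2 = 16
  (19 - 12)^2 = 49
Step 3: Sum of squared deviations = 124
Step 4: Sample variance = 124 / 4 = 31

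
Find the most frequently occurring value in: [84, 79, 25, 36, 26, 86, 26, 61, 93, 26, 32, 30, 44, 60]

26

Step 1: Count the frequency of each value:
  25: appears 1 time(s)
  26: appears 3 time(s)
  30: appears 1 time(s)
  32: appears 1 time(s)
  36: appears 1 time(s)
  44: appears 1 time(s)
  60: appears 1 time(s)
  61: appears 1 time(s)
  79: appears 1 time(s)
  84: appears 1 time(s)
  86: appears 1 time(s)
  93: appears 1 time(s)
Step 2: The value 26 appears most frequently (3 times).
Step 3: Mode = 26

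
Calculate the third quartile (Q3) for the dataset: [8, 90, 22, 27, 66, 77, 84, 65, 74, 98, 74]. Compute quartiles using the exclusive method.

84

Step 1: Sort the data: [8, 22, 27, 65, 66, 74, 74, 77, 84, 90, 98]
Step 2: n = 11
Step 3: Using the exclusive quartile method:
  Q1 = 27
  Q2 (median) = 74
  Q3 = 84
  IQR = Q3 - Q1 = 84 - 27 = 57
Step 4: Q3 = 84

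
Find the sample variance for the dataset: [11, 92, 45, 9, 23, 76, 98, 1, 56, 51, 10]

1218.4909

Step 1: Compute the mean: (11 + 92 + 45 + 9 + 23 + 76 + 98 + 1 + 56 + 51 + 10) / 11 = 42.9091
Step 2: Compute squared deviations from the mean:
  (11 - 42.9091)^2 = 1018.1901
  (92 - 42.9091)^2 = 2409.9174
  (45 - 42.9091)^2 = 4.3719
  (9 - 42.9091)^2 = 1149.8264
  (23 - 42.9091)^2 = 396.3719
  (76 - 42.9091)^2 = 1095.0083
  (98 - 42.9091)^2 = 3035.0083
  (1 - 42.9091)^2 = 1756.3719
  (56 - 42.9091)^2 = 171.3719
  (51 - 42.9091)^2 = 65.4628
  (10 - 42.9091)^2 = 1083.0083
Step 3: Sum of squared deviations = 12184.9091
Step 4: Sample variance = 12184.9091 / 10 = 1218.4909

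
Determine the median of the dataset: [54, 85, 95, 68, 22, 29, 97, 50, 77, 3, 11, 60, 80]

60

Step 1: Sort the data in ascending order: [3, 11, 22, 29, 50, 54, 60, 68, 77, 80, 85, 95, 97]
Step 2: The number of values is n = 13.
Step 3: Since n is odd, the median is the middle value at position 7: 60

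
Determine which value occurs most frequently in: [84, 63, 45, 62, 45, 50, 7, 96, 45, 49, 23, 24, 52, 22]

45

Step 1: Count the frequency of each value:
  7: appears 1 time(s)
  22: appears 1 time(s)
  23: appears 1 time(s)
  24: appears 1 time(s)
  45: appears 3 time(s)
  49: appears 1 time(s)
  50: appears 1 time(s)
  52: appears 1 time(s)
  62: appears 1 time(s)
  63: appears 1 time(s)
  84: appears 1 time(s)
  96: appears 1 time(s)
Step 2: The value 45 appears most frequently (3 times).
Step 3: Mode = 45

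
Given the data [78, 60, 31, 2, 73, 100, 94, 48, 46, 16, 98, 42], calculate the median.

54

Step 1: Sort the data in ascending order: [2, 16, 31, 42, 46, 48, 60, 73, 78, 94, 98, 100]
Step 2: The number of values is n = 12.
Step 3: Since n is even, the median is the average of positions 6 and 7:
  Median = (48 + 60) / 2 = 54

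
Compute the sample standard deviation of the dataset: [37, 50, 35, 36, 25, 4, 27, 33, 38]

12.5897

Step 1: Compute the mean: 31.6667
Step 2: Sum of squared deviations from the mean: 1268
Step 3: Sample variance = 1268 / 8 = 158.5
Step 4: Standard deviation = sqrt(158.5) = 12.5897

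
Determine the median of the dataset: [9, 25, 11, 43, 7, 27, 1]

11

Step 1: Sort the data in ascending order: [1, 7, 9, 11, 25, 27, 43]
Step 2: The number of values is n = 7.
Step 3: Since n is odd, the median is the middle value at position 4: 11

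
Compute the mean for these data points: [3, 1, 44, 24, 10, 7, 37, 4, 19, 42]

19.1

Step 1: Sum all values: 3 + 1 + 44 + 24 + 10 + 7 + 37 + 4 + 19 + 42 = 191
Step 2: Count the number of values: n = 10
Step 3: Mean = sum / n = 191 / 10 = 19.1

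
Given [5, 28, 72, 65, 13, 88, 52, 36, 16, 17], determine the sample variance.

812.1778

Step 1: Compute the mean: (5 + 28 + 72 + 65 + 13 + 88 + 52 + 36 + 16 + 17) / 10 = 39.2
Step 2: Compute squared deviations from the mean:
  (5 - 39.2)^2 = 1169.64
  (28 - 39.2)^2 = 125.44
  (72 - 39.2)^2 = 1075.84
  (65 - 39.2)^2 = 665.64
  (13 - 39.2)^2 = 686.44
  (88 - 39.2)^2 = 2381.44
  (52 - 39.2)^2 = 163.84
  (36 - 39.2)^2 = 10.24
  (16 - 39.2)^2 = 538.24
  (17 - 39.2)^2 = 492.84
Step 3: Sum of squared deviations = 7309.6
Step 4: Sample variance = 7309.6 / 9 = 812.1778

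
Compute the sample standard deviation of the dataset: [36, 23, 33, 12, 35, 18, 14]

10.212

Step 1: Compute the mean: 24.4286
Step 2: Sum of squared deviations from the mean: 625.7143
Step 3: Sample variance = 625.7143 / 6 = 104.2857
Step 4: Standard deviation = sqrt(104.2857) = 10.212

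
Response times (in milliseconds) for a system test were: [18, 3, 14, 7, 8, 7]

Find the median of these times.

7.5

Step 1: Sort the data in ascending order: [3, 7, 7, 8, 14, 18]
Step 2: The number of values is n = 6.
Step 3: Since n is even, the median is the average of positions 3 and 4:
  Median = (7 + 8) / 2 = 7.5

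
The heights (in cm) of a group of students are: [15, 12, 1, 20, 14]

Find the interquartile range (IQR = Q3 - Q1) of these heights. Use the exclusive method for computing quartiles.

11

Step 1: Sort the data: [1, 12, 14, 15, 20]
Step 2: n = 5
Step 3: Using the exclusive quartile method:
  Q1 = 6.5
  Q2 (median) = 14
  Q3 = 17.5
  IQR = Q3 - Q1 = 17.5 - 6.5 = 11
Step 4: IQR = 11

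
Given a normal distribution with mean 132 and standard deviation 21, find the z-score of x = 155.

1.0952

Step 1: Recall the z-score formula: z = (x - mu) / sigma
Step 2: Substitute values: z = (155 - 132) / 21
Step 3: z = 23 / 21 = 1.0952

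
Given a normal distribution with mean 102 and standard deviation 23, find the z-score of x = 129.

1.1739

Step 1: Recall the z-score formula: z = (x - mu) / sigma
Step 2: Substitute values: z = (129 - 102) / 23
Step 3: z = 27 / 23 = 1.1739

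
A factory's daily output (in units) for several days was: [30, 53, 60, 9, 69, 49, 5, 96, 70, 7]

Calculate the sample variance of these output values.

963.5111

Step 1: Compute the mean: (30 + 53 + 60 + 9 + 69 + 49 + 5 + 96 + 70 + 7) / 10 = 44.8
Step 2: Compute squared deviations from the mean:
  (30 - 44.8)^2 = 219.04
  (53 - 44.8)^2 = 67.24
  (60 - 44.8)^2 = 231.04
  (9 - 44.8)^2 = 1281.64
  (69 - 44.8)^2 = 585.64
  (49 - 44.8)^2 = 17.64
  (5 - 44.8)^2 = 1584.04
  (96 - 44.8)^2 = 2621.44
  (70 - 44.8)^2 = 635.04
  (7 - 44.8)^2 = 1428.84
Step 3: Sum of squared deviations = 8671.6
Step 4: Sample variance = 8671.6 / 9 = 963.5111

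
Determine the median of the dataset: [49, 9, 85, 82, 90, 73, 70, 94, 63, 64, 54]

70

Step 1: Sort the data in ascending order: [9, 49, 54, 63, 64, 70, 73, 82, 85, 90, 94]
Step 2: The number of values is n = 11.
Step 3: Since n is odd, the median is the middle value at position 6: 70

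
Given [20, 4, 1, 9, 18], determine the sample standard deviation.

8.3845

Step 1: Compute the mean: 10.4
Step 2: Sum of squared deviations from the mean: 281.2
Step 3: Sample variance = 281.2 / 4 = 70.3
Step 4: Standard deviation = sqrt(70.3) = 8.3845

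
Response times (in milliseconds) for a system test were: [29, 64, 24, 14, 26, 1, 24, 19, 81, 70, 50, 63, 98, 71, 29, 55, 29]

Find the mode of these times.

29

Step 1: Count the frequency of each value:
  1: appears 1 time(s)
  14: appears 1 time(s)
  19: appears 1 time(s)
  24: appears 2 time(s)
  26: appears 1 time(s)
  29: appears 3 time(s)
  50: appears 1 time(s)
  55: appears 1 time(s)
  63: appears 1 time(s)
  64: appears 1 time(s)
  70: appears 1 time(s)
  71: appears 1 time(s)
  81: appears 1 time(s)
  98: appears 1 time(s)
Step 2: The value 29 appears most frequently (3 times).
Step 3: Mode = 29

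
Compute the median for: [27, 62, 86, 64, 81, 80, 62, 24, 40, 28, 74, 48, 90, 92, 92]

64

Step 1: Sort the data in ascending order: [24, 27, 28, 40, 48, 62, 62, 64, 74, 80, 81, 86, 90, 92, 92]
Step 2: The number of values is n = 15.
Step 3: Since n is odd, the median is the middle value at position 8: 64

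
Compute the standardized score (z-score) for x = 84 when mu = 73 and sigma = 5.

2.2

Step 1: Recall the z-score formula: z = (x - mu) / sigma
Step 2: Substitute values: z = (84 - 73) / 5
Step 3: z = 11 / 5 = 2.2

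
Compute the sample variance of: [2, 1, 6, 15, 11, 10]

29.9

Step 1: Compute the mean: (2 + 1 + 6 + 15 + 11 + 10) / 6 = 7.5
Step 2: Compute squared deviations from the mean:
  (2 - 7.5)^2 = 30.25
  (1 - 7.5)^2 = 42.25
  (6 - 7.5)^2 = 2.25
  (15 - 7.5)^2 = 56.25
  (11 - 7.5)^2 = 12.25
  (10 - 7.5)^2 = 6.25
Step 3: Sum of squared deviations = 149.5
Step 4: Sample variance = 149.5 / 5 = 29.9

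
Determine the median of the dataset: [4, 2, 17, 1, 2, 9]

3

Step 1: Sort the data in ascending order: [1, 2, 2, 4, 9, 17]
Step 2: The number of values is n = 6.
Step 3: Since n is even, the median is the average of positions 3 and 4:
  Median = (2 + 4) / 2 = 3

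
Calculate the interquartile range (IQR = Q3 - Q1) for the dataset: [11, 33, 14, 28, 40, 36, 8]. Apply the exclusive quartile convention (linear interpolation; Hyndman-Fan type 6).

25

Step 1: Sort the data: [8, 11, 14, 28, 33, 36, 40]
Step 2: n = 7
Step 3: Using the exclusive quartile method:
  Q1 = 11
  Q2 (median) = 28
  Q3 = 36
  IQR = Q3 - Q1 = 36 - 11 = 25
Step 4: IQR = 25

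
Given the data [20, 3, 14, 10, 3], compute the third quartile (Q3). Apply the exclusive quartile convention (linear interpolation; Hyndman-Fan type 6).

17

Step 1: Sort the data: [3, 3, 10, 14, 20]
Step 2: n = 5
Step 3: Using the exclusive quartile method:
  Q1 = 3
  Q2 (median) = 10
  Q3 = 17
  IQR = Q3 - Q1 = 17 - 3 = 14
Step 4: Q3 = 17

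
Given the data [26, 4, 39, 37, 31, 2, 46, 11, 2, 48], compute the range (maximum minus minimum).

46

Step 1: Identify the maximum value: max = 48
Step 2: Identify the minimum value: min = 2
Step 3: Range = max - min = 48 - 2 = 46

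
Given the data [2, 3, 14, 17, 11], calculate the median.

11

Step 1: Sort the data in ascending order: [2, 3, 11, 14, 17]
Step 2: The number of values is n = 5.
Step 3: Since n is odd, the median is the middle value at position 3: 11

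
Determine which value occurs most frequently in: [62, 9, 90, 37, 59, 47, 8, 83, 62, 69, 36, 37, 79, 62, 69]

62

Step 1: Count the frequency of each value:
  8: appears 1 time(s)
  9: appears 1 time(s)
  36: appears 1 time(s)
  37: appears 2 time(s)
  47: appears 1 time(s)
  59: appears 1 time(s)
  62: appears 3 time(s)
  69: appears 2 time(s)
  79: appears 1 time(s)
  83: appears 1 time(s)
  90: appears 1 time(s)
Step 2: The value 62 appears most frequently (3 times).
Step 3: Mode = 62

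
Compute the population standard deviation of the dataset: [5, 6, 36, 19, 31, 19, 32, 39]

12.3181

Step 1: Compute the mean: 23.375
Step 2: Sum of squared deviations from the mean: 1213.875
Step 3: Population variance = 1213.875 / 8 = 151.7344
Step 4: Standard deviation = sqrt(151.7344) = 12.3181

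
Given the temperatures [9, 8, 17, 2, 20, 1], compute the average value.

9.5

Step 1: Sum all values: 9 + 8 + 17 + 2 + 20 + 1 = 57
Step 2: Count the number of values: n = 6
Step 3: Mean = sum / n = 57 / 6 = 9.5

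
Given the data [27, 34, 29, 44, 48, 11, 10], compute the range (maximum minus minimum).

38

Step 1: Identify the maximum value: max = 48
Step 2: Identify the minimum value: min = 10
Step 3: Range = max - min = 48 - 10 = 38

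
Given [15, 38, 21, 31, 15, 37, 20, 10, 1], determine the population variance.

137.6543

Step 1: Compute the mean: (15 + 38 + 21 + 31 + 15 + 37 + 20 + 10 + 1) / 9 = 20.8889
Step 2: Compute squared deviations from the mean:
  (15 - 20.8889)^2 = 34.679
  (38 - 20.8889)^2 = 292.7901
  (21 - 20.8889)^2 = 0.0123
  (31 - 20.8889)^2 = 102.2346
  (15 - 20.8889)^2 = 34.679
  (37 - 20.8889)^2 = 259.5679
  (20 - 20.8889)^2 = 0.7901
  (10 - 20.8889)^2 = 118.5679
  (1 - 20.8889)^2 = 395.5679
Step 3: Sum of squared deviations = 1238.8889
Step 4: Population variance = 1238.8889 / 9 = 137.6543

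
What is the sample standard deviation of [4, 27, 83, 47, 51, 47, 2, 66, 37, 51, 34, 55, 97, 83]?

27.7956

Step 1: Compute the mean: 48.8571
Step 2: Sum of squared deviations from the mean: 10043.7143
Step 3: Sample variance = 10043.7143 / 13 = 772.5934
Step 4: Standard deviation = sqrt(772.5934) = 27.7956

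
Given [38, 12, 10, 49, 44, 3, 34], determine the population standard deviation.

17.0414

Step 1: Compute the mean: 27.1429
Step 2: Sum of squared deviations from the mean: 2032.8571
Step 3: Population variance = 2032.8571 / 7 = 290.4082
Step 4: Standard deviation = sqrt(290.4082) = 17.0414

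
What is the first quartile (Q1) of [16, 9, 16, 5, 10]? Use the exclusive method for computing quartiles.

7

Step 1: Sort the data: [5, 9, 10, 16, 16]
Step 2: n = 5
Step 3: Using the exclusive quartile method:
  Q1 = 7
  Q2 (median) = 10
  Q3 = 16
  IQR = Q3 - Q1 = 16 - 7 = 9
Step 4: Q1 = 7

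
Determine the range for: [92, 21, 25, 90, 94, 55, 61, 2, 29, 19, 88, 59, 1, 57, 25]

93

Step 1: Identify the maximum value: max = 94
Step 2: Identify the minimum value: min = 1
Step 3: Range = max - min = 94 - 1 = 93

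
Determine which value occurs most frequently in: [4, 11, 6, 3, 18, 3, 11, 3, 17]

3

Step 1: Count the frequency of each value:
  3: appears 3 time(s)
  4: appears 1 time(s)
  6: appears 1 time(s)
  11: appears 2 time(s)
  17: appears 1 time(s)
  18: appears 1 time(s)
Step 2: The value 3 appears most frequently (3 times).
Step 3: Mode = 3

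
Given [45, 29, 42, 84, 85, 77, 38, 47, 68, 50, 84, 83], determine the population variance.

409.1667

Step 1: Compute the mean: (45 + 29 + 42 + 84 + 85 + 77 + 38 + 47 + 68 + 50 + 84 + 83) / 12 = 61
Step 2: Compute squared deviations from the mean:
  (45 - 61)^2 = 256
  (29 - 61)^2 = 1024
  (42 - 61)^2 = 361
  (84 - 61)^2 = 529
  (85 - 61)^2 = 576
  (77 - 61)^2 = 256
  (38 - 61)^2 = 529
  (47 - 61)^2 = 196
  (68 - 61)^2 = 49
  (50 - 61)^2 = 121
  (84 - 61)^2 = 529
  (83 - 61)^2 = 484
Step 3: Sum of squared deviations = 4910
Step 4: Population variance = 4910 / 12 = 409.1667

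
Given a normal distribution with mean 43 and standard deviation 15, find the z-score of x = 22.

-1.4

Step 1: Recall the z-score formula: z = (x - mu) / sigma
Step 2: Substitute values: z = (22 - 43) / 15
Step 3: z = -21 / 15 = -1.4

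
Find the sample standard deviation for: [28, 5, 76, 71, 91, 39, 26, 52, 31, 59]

26.67

Step 1: Compute the mean: 47.8
Step 2: Sum of squared deviations from the mean: 6401.6
Step 3: Sample variance = 6401.6 / 9 = 711.2889
Step 4: Standard deviation = sqrt(711.2889) = 26.67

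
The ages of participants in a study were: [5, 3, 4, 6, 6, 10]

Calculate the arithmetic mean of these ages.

5.6667

Step 1: Sum all values: 5 + 3 + 4 + 6 + 6 + 10 = 34
Step 2: Count the number of values: n = 6
Step 3: Mean = sum / n = 34 / 6 = 5.6667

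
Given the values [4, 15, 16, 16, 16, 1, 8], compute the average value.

10.8571

Step 1: Sum all values: 4 + 15 + 16 + 16 + 16 + 1 + 8 = 76
Step 2: Count the number of values: n = 7
Step 3: Mean = sum / n = 76 / 7 = 10.8571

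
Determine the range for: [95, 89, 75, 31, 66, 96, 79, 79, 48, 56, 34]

65

Step 1: Identify the maximum value: max = 96
Step 2: Identify the minimum value: min = 31
Step 3: Range = max - min = 96 - 31 = 65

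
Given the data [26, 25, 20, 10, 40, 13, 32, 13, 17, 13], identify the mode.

13

Step 1: Count the frequency of each value:
  10: appears 1 time(s)
  13: appears 3 time(s)
  17: appears 1 time(s)
  20: appears 1 time(s)
  25: appears 1 time(s)
  26: appears 1 time(s)
  32: appears 1 time(s)
  40: appears 1 time(s)
Step 2: The value 13 appears most frequently (3 times).
Step 3: Mode = 13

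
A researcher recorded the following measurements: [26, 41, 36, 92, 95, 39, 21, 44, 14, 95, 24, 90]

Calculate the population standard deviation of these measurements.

30.5681

Step 1: Compute the mean: 51.4167
Step 2: Sum of squared deviations from the mean: 11212.9167
Step 3: Population variance = 11212.9167 / 12 = 934.4097
Step 4: Standard deviation = sqrt(934.4097) = 30.5681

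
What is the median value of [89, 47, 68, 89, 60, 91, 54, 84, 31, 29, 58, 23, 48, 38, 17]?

54

Step 1: Sort the data in ascending order: [17, 23, 29, 31, 38, 47, 48, 54, 58, 60, 68, 84, 89, 89, 91]
Step 2: The number of values is n = 15.
Step 3: Since n is odd, the median is the middle value at position 8: 54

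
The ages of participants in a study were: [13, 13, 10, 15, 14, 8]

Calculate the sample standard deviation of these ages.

2.6394

Step 1: Compute the mean: 12.1667
Step 2: Sum of squared deviations from the mean: 34.8333
Step 3: Sample variance = 34.8333 / 5 = 6.9667
Step 4: Standard deviation = sqrt(6.9667) = 2.6394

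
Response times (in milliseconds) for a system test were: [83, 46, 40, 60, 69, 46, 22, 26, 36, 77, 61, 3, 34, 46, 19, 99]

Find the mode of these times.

46

Step 1: Count the frequency of each value:
  3: appears 1 time(s)
  19: appears 1 time(s)
  22: appears 1 time(s)
  26: appears 1 time(s)
  34: appears 1 time(s)
  36: appears 1 time(s)
  40: appears 1 time(s)
  46: appears 3 time(s)
  60: appears 1 time(s)
  61: appears 1 time(s)
  69: appears 1 time(s)
  77: appears 1 time(s)
  83: appears 1 time(s)
  99: appears 1 time(s)
Step 2: The value 46 appears most frequently (3 times).
Step 3: Mode = 46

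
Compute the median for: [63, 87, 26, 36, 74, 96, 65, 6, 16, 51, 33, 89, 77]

63

Step 1: Sort the data in ascending order: [6, 16, 26, 33, 36, 51, 63, 65, 74, 77, 87, 89, 96]
Step 2: The number of values is n = 13.
Step 3: Since n is odd, the median is the middle value at position 7: 63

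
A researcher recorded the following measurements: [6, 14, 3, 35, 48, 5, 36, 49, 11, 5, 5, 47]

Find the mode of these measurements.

5

Step 1: Count the frequency of each value:
  3: appears 1 time(s)
  5: appears 3 time(s)
  6: appears 1 time(s)
  11: appears 1 time(s)
  14: appears 1 time(s)
  35: appears 1 time(s)
  36: appears 1 time(s)
  47: appears 1 time(s)
  48: appears 1 time(s)
  49: appears 1 time(s)
Step 2: The value 5 appears most frequently (3 times).
Step 3: Mode = 5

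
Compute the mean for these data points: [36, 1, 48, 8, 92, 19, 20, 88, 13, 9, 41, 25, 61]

35.4615

Step 1: Sum all values: 36 + 1 + 48 + 8 + 92 + 19 + 20 + 88 + 13 + 9 + 41 + 25 + 61 = 461
Step 2: Count the number of values: n = 13
Step 3: Mean = sum / n = 461 / 13 = 35.4615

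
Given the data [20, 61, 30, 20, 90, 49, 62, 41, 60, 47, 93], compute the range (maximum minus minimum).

73

Step 1: Identify the maximum value: max = 93
Step 2: Identify the minimum value: min = 20
Step 3: Range = max - min = 93 - 20 = 73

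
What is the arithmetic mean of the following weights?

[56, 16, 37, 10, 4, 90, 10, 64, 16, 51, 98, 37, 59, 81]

44.9286

Step 1: Sum all values: 56 + 16 + 37 + 10 + 4 + 90 + 10 + 64 + 16 + 51 + 98 + 37 + 59 + 81 = 629
Step 2: Count the number of values: n = 14
Step 3: Mean = sum / n = 629 / 14 = 44.9286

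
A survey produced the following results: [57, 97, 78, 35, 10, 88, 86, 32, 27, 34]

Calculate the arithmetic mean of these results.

54.4

Step 1: Sum all values: 57 + 97 + 78 + 35 + 10 + 88 + 86 + 32 + 27 + 34 = 544
Step 2: Count the number of values: n = 10
Step 3: Mean = sum / n = 544 / 10 = 54.4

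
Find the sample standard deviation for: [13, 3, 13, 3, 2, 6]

5.0859

Step 1: Compute the mean: 6.6667
Step 2: Sum of squared deviations from the mean: 129.3333
Step 3: Sample variance = 129.3333 / 5 = 25.8667
Step 4: Standard deviation = sqrt(25.8667) = 5.0859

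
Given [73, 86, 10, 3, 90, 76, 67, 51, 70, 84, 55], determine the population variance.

779.8843

Step 1: Compute the mean: (73 + 86 + 10 + 3 + 90 + 76 + 67 + 51 + 70 + 84 + 55) / 11 = 60.4545
Step 2: Compute squared deviations from the mean:
  (73 - 60.4545)^2 = 157.3884
  (86 - 60.4545)^2 = 652.5702
  (10 - 60.4545)^2 = 2545.6612
  (3 - 60.4545)^2 = 3301.0248
  (90 - 60.4545)^2 = 872.9339
  (76 - 60.4545)^2 = 241.6612
  (67 - 60.4545)^2 = 42.843
  (51 - 60.4545)^2 = 89.3884
  (70 - 60.4545)^2 = 91.1157
  (84 - 60.4545)^2 = 554.3884
  (55 - 60.4545)^2 = 29.7521
Step 3: Sum of squared deviations = 8578.7273
Step 4: Population variance = 8578.7273 / 11 = 779.8843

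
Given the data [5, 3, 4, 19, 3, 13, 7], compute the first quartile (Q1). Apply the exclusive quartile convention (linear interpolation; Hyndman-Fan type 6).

3

Step 1: Sort the data: [3, 3, 4, 5, 7, 13, 19]
Step 2: n = 7
Step 3: Using the exclusive quartile method:
  Q1 = 3
  Q2 (median) = 5
  Q3 = 13
  IQR = Q3 - Q1 = 13 - 3 = 10
Step 4: Q1 = 3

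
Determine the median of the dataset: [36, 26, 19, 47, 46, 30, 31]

31

Step 1: Sort the data in ascending order: [19, 26, 30, 31, 36, 46, 47]
Step 2: The number of values is n = 7.
Step 3: Since n is odd, the median is the middle value at position 4: 31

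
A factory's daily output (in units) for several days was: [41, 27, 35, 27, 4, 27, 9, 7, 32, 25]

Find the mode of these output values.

27

Step 1: Count the frequency of each value:
  4: appears 1 time(s)
  7: appears 1 time(s)
  9: appears 1 time(s)
  25: appears 1 time(s)
  27: appears 3 time(s)
  32: appears 1 time(s)
  35: appears 1 time(s)
  41: appears 1 time(s)
Step 2: The value 27 appears most frequently (3 times).
Step 3: Mode = 27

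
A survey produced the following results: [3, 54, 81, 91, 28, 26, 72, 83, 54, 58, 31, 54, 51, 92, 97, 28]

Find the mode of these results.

54

Step 1: Count the frequency of each value:
  3: appears 1 time(s)
  26: appears 1 time(s)
  28: appears 2 time(s)
  31: appears 1 time(s)
  51: appears 1 time(s)
  54: appears 3 time(s)
  58: appears 1 time(s)
  72: appears 1 time(s)
  81: appears 1 time(s)
  83: appears 1 time(s)
  91: appears 1 time(s)
  92: appears 1 time(s)
  97: appears 1 time(s)
Step 2: The value 54 appears most frequently (3 times).
Step 3: Mode = 54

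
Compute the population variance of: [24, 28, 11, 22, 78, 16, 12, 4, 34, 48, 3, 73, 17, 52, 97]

780.5067

Step 1: Compute the mean: (24 + 28 + 11 + 22 + 78 + 16 + 12 + 4 + 34 + 48 + 3 + 73 + 17 + 52 + 97) / 15 = 34.6
Step 2: Compute squared deviations from the mean:
  (24 - 34.6)^2 = 112.36
  (28 - 34.6)^2 = 43.56
  (11 - 34.6)^2 = 556.96
  (22 - 34.6)^2 = 158.76
  (78 - 34.6)^2 = 1883.56
  (16 - 34.6)^2 = 345.96
  (12 - 34.6)^2 = 510.76
  (4 - 34.6)^2 = 936.36
  (34 - 34.6)^2 = 0.36
  (48 - 34.6)^2 = 179.56
  (3 - 34.6)^2 = 998.56
  (73 - 34.6)^2 = 1474.56
  (17 - 34.6)^2 = 309.76
  (52 - 34.6)^2 = 302.76
  (97 - 34.6)^2 = 3893.76
Step 3: Sum of squared deviations = 11707.6
Step 4: Population variance = 11707.6 / 15 = 780.5067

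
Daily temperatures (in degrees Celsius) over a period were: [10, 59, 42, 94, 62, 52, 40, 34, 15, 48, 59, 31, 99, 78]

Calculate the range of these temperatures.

89

Step 1: Identify the maximum value: max = 99
Step 2: Identify the minimum value: min = 10
Step 3: Range = max - min = 99 - 10 = 89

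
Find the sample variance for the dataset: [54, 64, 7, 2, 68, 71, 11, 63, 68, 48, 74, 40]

704.4545

Step 1: Compute the mean: (54 + 64 + 7 + 2 + 68 + 71 + 11 + 63 + 68 + 48 + 74 + 40) / 12 = 47.5
Step 2: Compute squared deviations from the mean:
  (54 - 47.5)^2 = 42.25
  (64 - 47.5)^2 = 272.25
  (7 - 47.5)^2 = 1640.25
  (2 - 47.5)^2 = 2070.25
  (68 - 47.5)^2 = 420.25
  (71 - 47.5)^2 = 552.25
  (11 - 47.5)^2 = 1332.25
  (63 - 47.5)^2 = 240.25
  (68 - 47.5)^2 = 420.25
  (48 - 47.5)^2 = 0.25
  (74 - 47.5)^2 = 702.25
  (40 - 47.5)^2 = 56.25
Step 3: Sum of squared deviations = 7749
Step 4: Sample variance = 7749 / 11 = 704.4545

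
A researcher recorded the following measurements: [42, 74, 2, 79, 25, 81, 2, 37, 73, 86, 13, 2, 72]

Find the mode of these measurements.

2

Step 1: Count the frequency of each value:
  2: appears 3 time(s)
  13: appears 1 time(s)
  25: appears 1 time(s)
  37: appears 1 time(s)
  42: appears 1 time(s)
  72: appears 1 time(s)
  73: appears 1 time(s)
  74: appears 1 time(s)
  79: appears 1 time(s)
  81: appears 1 time(s)
  86: appears 1 time(s)
Step 2: The value 2 appears most frequently (3 times).
Step 3: Mode = 2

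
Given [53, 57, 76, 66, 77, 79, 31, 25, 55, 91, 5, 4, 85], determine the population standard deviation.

28.2757

Step 1: Compute the mean: 54.1538
Step 2: Sum of squared deviations from the mean: 10393.6923
Step 3: Population variance = 10393.6923 / 13 = 799.5148
Step 4: Standard deviation = sqrt(799.5148) = 28.2757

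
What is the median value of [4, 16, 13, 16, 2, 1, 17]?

13

Step 1: Sort the data in ascending order: [1, 2, 4, 13, 16, 16, 17]
Step 2: The number of values is n = 7.
Step 3: Since n is odd, the median is the middle value at position 4: 13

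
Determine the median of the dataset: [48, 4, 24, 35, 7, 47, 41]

35

Step 1: Sort the data in ascending order: [4, 7, 24, 35, 41, 47, 48]
Step 2: The number of values is n = 7.
Step 3: Since n is odd, the median is the middle value at position 4: 35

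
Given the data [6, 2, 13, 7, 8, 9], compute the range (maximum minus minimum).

11

Step 1: Identify the maximum value: max = 13
Step 2: Identify the minimum value: min = 2
Step 3: Range = max - min = 13 - 2 = 11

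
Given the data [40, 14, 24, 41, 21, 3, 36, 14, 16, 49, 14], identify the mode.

14

Step 1: Count the frequency of each value:
  3: appears 1 time(s)
  14: appears 3 time(s)
  16: appears 1 time(s)
  21: appears 1 time(s)
  24: appears 1 time(s)
  36: appears 1 time(s)
  40: appears 1 time(s)
  41: appears 1 time(s)
  49: appears 1 time(s)
Step 2: The value 14 appears most frequently (3 times).
Step 3: Mode = 14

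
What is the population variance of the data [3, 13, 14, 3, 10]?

22.64

Step 1: Compute the mean: (3 + 13 + 14 + 3 + 10) / 5 = 8.6
Step 2: Compute squared deviations from the mean:
  (3 - 8.6)^2 = 31.36
  (13 - 8.6)^2 = 19.36
  (14 - 8.6)^2 = 29.16
  (3 - 8.6)^2 = 31.36
  (10 - 8.6)^2 = 1.96
Step 3: Sum of squared deviations = 113.2
Step 4: Population variance = 113.2 / 5 = 22.64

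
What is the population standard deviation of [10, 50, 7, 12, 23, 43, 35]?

15.8899

Step 1: Compute the mean: 25.7143
Step 2: Sum of squared deviations from the mean: 1767.4286
Step 3: Population variance = 1767.4286 / 7 = 252.4898
Step 4: Standard deviation = sqrt(252.4898) = 15.8899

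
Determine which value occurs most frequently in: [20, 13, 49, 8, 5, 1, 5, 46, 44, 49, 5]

5

Step 1: Count the frequency of each value:
  1: appears 1 time(s)
  5: appears 3 time(s)
  8: appears 1 time(s)
  13: appears 1 time(s)
  20: appears 1 time(s)
  44: appears 1 time(s)
  46: appears 1 time(s)
  49: appears 2 time(s)
Step 2: The value 5 appears most frequently (3 times).
Step 3: Mode = 5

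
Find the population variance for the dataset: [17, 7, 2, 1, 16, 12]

39.8056

Step 1: Compute the mean: (17 + 7 + 2 + 1 + 16 + 12) / 6 = 9.1667
Step 2: Compute squared deviations from the mean:
  (17 - 9.1667)^2 = 61.3611
  (7 - 9.1667)^2 = 4.6944
  (2 - 9.1667)^2 = 51.3611
  (1 - 9.1667)^2 = 66.6944
  (16 - 9.1667)^2 = 46.6944
  (12 - 9.1667)^2 = 8.0278
Step 3: Sum of squared deviations = 238.8333
Step 4: Population variance = 238.8333 / 6 = 39.8056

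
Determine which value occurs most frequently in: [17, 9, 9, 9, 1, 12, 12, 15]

9

Step 1: Count the frequency of each value:
  1: appears 1 time(s)
  9: appears 3 time(s)
  12: appears 2 time(s)
  15: appears 1 time(s)
  17: appears 1 time(s)
Step 2: The value 9 appears most frequently (3 times).
Step 3: Mode = 9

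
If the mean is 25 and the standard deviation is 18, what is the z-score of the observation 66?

2.2778

Step 1: Recall the z-score formula: z = (x - mu) / sigma
Step 2: Substitute values: z = (66 - 25) / 18
Step 3: z = 41 / 18 = 2.2778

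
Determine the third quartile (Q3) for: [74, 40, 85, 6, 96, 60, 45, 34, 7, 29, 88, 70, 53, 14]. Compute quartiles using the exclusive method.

76.75

Step 1: Sort the data: [6, 7, 14, 29, 34, 40, 45, 53, 60, 70, 74, 85, 88, 96]
Step 2: n = 14
Step 3: Using the exclusive quartile method:
  Q1 = 25.25
  Q2 (median) = 49
  Q3 = 76.75
  IQR = Q3 - Q1 = 76.75 - 25.25 = 51.5
Step 4: Q3 = 76.75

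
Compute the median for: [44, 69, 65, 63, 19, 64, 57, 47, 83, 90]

63.5

Step 1: Sort the data in ascending order: [19, 44, 47, 57, 63, 64, 65, 69, 83, 90]
Step 2: The number of values is n = 10.
Step 3: Since n is even, the median is the average of positions 5 and 6:
  Median = (63 + 64) / 2 = 63.5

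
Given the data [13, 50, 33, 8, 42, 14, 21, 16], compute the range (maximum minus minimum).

42

Step 1: Identify the maximum value: max = 50
Step 2: Identify the minimum value: min = 8
Step 3: Range = max - min = 50 - 8 = 42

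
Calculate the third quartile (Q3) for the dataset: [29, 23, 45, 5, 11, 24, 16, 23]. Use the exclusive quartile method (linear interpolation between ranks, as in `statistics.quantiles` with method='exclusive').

27.75

Step 1: Sort the data: [5, 11, 16, 23, 23, 24, 29, 45]
Step 2: n = 8
Step 3: Using the exclusive quartile method:
  Q1 = 12.25
  Q2 (median) = 23
  Q3 = 27.75
  IQR = Q3 - Q1 = 27.75 - 12.25 = 15.5
Step 4: Q3 = 27.75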